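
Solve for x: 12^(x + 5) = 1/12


Express both sides with the same base.
1/12 = 12^(-1)
Since the bases match, equate exponents: x + 5 = -1
So x = -1 - (5) = -6

x = -6


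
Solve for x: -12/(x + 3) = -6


Multiply both sides by (x + 3): -12 = -6(x + 3)
Distribute: -12 = -6x - 18
-6x = -12 + 18 = 6
x = -1

x = -1


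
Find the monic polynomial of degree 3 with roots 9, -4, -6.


A monic polynomial with roots 9, -4, -6 is:
p(x) = (x - 9)(x + 4)(x + 6)
After multiplying by (x - 9): x - 9
After multiplying by (x + 4): x^2 - 5x - 36
After multiplying by (x + 6): x^3 + x^2 - 66x - 216

x^3 + x^2 - 66x - 216


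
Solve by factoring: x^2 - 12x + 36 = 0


We need two numbers that multiply to 36 and add to -12.
Those numbers are -6 and -6 (since (-6) * (-6) = 36 and (-6) + (-6) = -12).
So x^2 - 12x + 36 = (x - 6)(x - 6) = 0
Setting each factor to zero: x = 6 or x = 6

x = 6


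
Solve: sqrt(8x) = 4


Square both sides: 8x = 4^2 = 16
8x = 16 - 0 = 16
x = 2
Check: sqrt(8*2 + 0) = sqrt(16) = 4 ✓

x = 2


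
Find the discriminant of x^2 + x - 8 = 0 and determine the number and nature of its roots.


For ax^2 + bx + c = 0, discriminant D = b^2 - 4ac
Here a = 1, b = 1, c = -8
D = (1)^2 - 4(1)(-8) = 1 + 32 = 33

D = 33 > 0 but not a perfect square
The equation has 2 distinct real irrational roots.

Discriminant = 33, 2 distinct real irrational roots


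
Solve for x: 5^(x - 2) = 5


Express both sides with the same base.
5 = 5^1
Since the bases match, equate exponents: x - 2 = 1
So x = 1 - (-2) = 3

x = 3


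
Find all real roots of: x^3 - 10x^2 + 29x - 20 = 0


Let p(x) = x^3 - 10x^2 + 29x - 20. By the rational root theorem (leading coefficient 1), any rational root is an integer divisor of 20: try ±1, ±2, ... in turn.
Test x = 1: value = 0 ✓, so (x - 1) is a factor.
Synthetic division by (x - 1): bring down 1; 1(1) - 10 = -9; (-9)(1) + 29 = 20; 20(1) - 20 = 0 → quotient x^2 - 9x + 20, remainder 0.
Solve the quadratic x^2 - 9x + 20 = 0: discriminant = (-9)^2 - 4(1)(20) = 81 - 80 = 1.
sqrt(1) = 1, so x = (9 ± 1)/2: x = 5 or x = 4.

x = 1, x = 4, x = 5


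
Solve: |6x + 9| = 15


An absolute value equation |expr| = 15 gives two cases:
Case 1: 6x + 9 = 15
  6x = 6, so x = 1
Case 2: 6x + 9 = -15
  6x = -24, so x = -4

x = -4, x = 1


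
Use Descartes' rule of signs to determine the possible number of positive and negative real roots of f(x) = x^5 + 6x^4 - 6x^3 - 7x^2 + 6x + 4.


Descartes' rule of signs:

For positive roots, count sign changes in f(x) = x^5 + 6x^4 - 6x^3 - 7x^2 + 6x + 4:
Signs of coefficients: +, +, -, -, +, +
Number of sign changes: 2
Possible positive real roots: 2, 0

For negative roots, examine f(-x) = -x^5 + 6x^4 + 6x^3 - 7x^2 - 6x + 4:
Signs of coefficients: -, +, +, -, -, +
Number of sign changes: 3
Possible negative real roots: 3, 1

Positive roots: 2 or 0; Negative roots: 3 or 1


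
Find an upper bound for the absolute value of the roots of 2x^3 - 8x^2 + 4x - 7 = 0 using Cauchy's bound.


Cauchy's bound: all roots r satisfy |r| <= 1 + max(|a_i/a_n|) for i = 0,...,n-1
where a_n is the leading coefficient.

Coefficients: [2, -8, 4, -7]
Leading coefficient a_n = 2
Ratios |a_i/a_n|: 4, 2, 7/2
Maximum ratio: 4
Cauchy's bound: |r| <= 1 + 4 = 5

Upper bound = 5


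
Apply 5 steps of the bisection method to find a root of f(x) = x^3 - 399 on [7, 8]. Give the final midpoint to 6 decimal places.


f(x) = x^3 - 399
f(7) = -56 < 0
f(8) = 113 > 0

Step 1: midpoint = (7.000000 + 8.000000)/2 = 7.500000
  f(7.500000) = 22.875000
  f(mid) > 0, so root is in [7.000000, 7.500000]

Step 2: midpoint = (7.000000 + 7.500000)/2 = 7.250000
  f(7.250000) = -17.921875
  f(mid) < 0, so root is in [7.250000, 7.500000]

Step 3: midpoint = (7.250000 + 7.500000)/2 = 7.375000
  f(7.375000) = 2.130859
  f(mid) > 0, so root is in [7.250000, 7.375000]

Step 4: midpoint = (7.250000 + 7.375000)/2 = 7.312500
  f(7.312500) = -7.981201
  f(mid) < 0, so root is in [7.312500, 7.375000]

Step 5: midpoint = (7.312500 + 7.375000)/2 = 7.343750
  f(7.343750) = -2.946686
  f(mid) < 0, so root is in [7.343750, 7.375000]

midpoint = 7.343750


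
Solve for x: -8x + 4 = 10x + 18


Starting with: -8x + 4 = 10x + 18
Move all x terms to left: (-8 - 10)x = 18 - 4
Simplify: -18x = 14
Divide both sides by -18: x = -7/9

x = -7/9


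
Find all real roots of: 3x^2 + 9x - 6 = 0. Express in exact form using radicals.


Using the quadratic formula: x = (-b ± sqrt(b^2 - 4ac)) / (2a)
Here a = 3, b = 9, c = -6
Discriminant = b^2 - 4ac = 9^2 - 4(3)(-6) = 81 + 72 = 153
Since discriminant = 153 > 0, there are two real roots.
x = (-9 ± 3*sqrt(17)) / 6
Simplifying: x = (-3 ± sqrt(17)) / 2
Numerically: x ≈ 0.5616 or x ≈ -3.5616

x = (-3 + sqrt(17)) / 2 or x = (-3 - sqrt(17)) / 2


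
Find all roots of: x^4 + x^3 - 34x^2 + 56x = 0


The constant term is 0, so x = 0 is a root. Factor out x:
  x^3 + x^2 - 34x + 56 = 0
Let p(x) = x^3 + x^2 - 34x + 56. By the rational root theorem (leading coefficient 1), any rational root is an integer divisor of 56: try ±1, ±2, ... in turn.
Test x = 1: value = 24 ≠ 0.
Test x = -1: value = 90 ≠ 0.
Test x = 2: value = 0 ✓, so (x - 2) is a factor.
Synthetic division by (x - 2): bring down 1; 1(2) + 1 = 3; 3(2) - 34 = -28; (-28)(2) + 56 = 0 → quotient x^2 + 3x - 28, remainder 0.
Solve the quadratic x^2 + 3x - 28 = 0: discriminant = 3^2 - 4(1)(-28) = 9 + 112 = 121.
sqrt(121) = 11, so x = (-3 ± 11)/2: x = 4 or x = -7.
Collecting all roots found:

x = -7, x = 0, x = 2, x = 4


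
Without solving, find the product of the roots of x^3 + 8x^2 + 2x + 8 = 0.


By Vieta's formulas for x^3 + bx^2 + cx + d = 0:
  r1 + r2 + r3 = -b/a = -8
  r1*r2 + r1*r3 + r2*r3 = c/a = 2
  r1*r2*r3 = -d/a = -8


Product = -8


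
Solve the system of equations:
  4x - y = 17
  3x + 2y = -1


Using Cramer's rule:
Determinant D = (4)(2) - (3)(-1) = 8 + 3 = 11
Dx = (17)(2) - (-1)(-1) = 34 - 1 = 33
Dy = (4)(-1) - (3)(17) = -4 - 51 = -55
x = Dx/D = 33/11 = 3
y = Dy/D = -55/11 = -5

x = 3, y = -5


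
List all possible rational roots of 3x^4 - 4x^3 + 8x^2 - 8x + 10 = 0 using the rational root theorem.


Rational root theorem: possible roots are ±p/q where:
  p divides the constant term (10): p ∈ {1, 2, 5, 10}
  q divides the leading coefficient (3): q ∈ {1, 3}

All possible rational roots: -10, -5, -10/3, -2, -5/3, -1, -2/3, -1/3, 1/3, 2/3, 1, 5/3, 2, 10/3, 5, 10

-10, -5, -10/3, -2, -5/3, -1, -2/3, -1/3, 1/3, 2/3, 1, 5/3, 2, 10/3, 5, 10


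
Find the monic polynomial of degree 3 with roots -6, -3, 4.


A monic polynomial with roots -6, -3, 4 is:
p(x) = (x + 6)(x + 3)(x - 4)
After multiplying by (x + 6): x + 6
After multiplying by (x + 3): x^2 + 9x + 18
After multiplying by (x - 4): x^3 + 5x^2 - 18x - 72

x^3 + 5x^2 - 18x - 72


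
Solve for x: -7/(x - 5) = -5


Multiply both sides by (x - 5): -7 = -5(x - 5)
Distribute: -7 = -5x + 25
-5x = -7 - 25 = -32
x = 32/5

x = 32/5


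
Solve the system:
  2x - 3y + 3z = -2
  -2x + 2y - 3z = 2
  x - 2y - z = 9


Using Cramer's rule. Expand each determinant along the first row.
D  = 2*[2*(-1) - (-3)*(-2)] - (-3)*[(-2)*(-1) - (-3)*1] + 3*[(-2)*(-2) - 2*1]
  = 2*(-8) - (-3)*(5) + 3*(2) = 5
Dx = (-2)*[2*(-1) - (-3)*(-2)] - (-3)*[2*(-1) - (-3)*9] + 3*[2*(-2) - 2*9]
  = (-2)*(-8) - (-3)*(25) + 3*(-22) = 25
Dy = 2*[2*(-1) - (-3)*9] - (-2)*[(-2)*(-1) - (-3)*1] + 3*[(-2)*9 - 2*1]
  = 2*(25) - (-2)*(5) + 3*(-20) = 0
Dz = 2*[2*9 - 2*(-2)] - (-3)*[(-2)*9 - 2*1] + (-2)*[(-2)*(-2) - 2*1]
  = 2*(22) - (-3)*(-20) + (-2)*(2) = -20
x = Dx/D = 25/5 = 5, y = Dy/D = 0/5 = 0, z = Dz/D = -20/5 = -4
Check eq1: (2)(5) + (-3)(0) + (3)(-4) = -2 = -2 ✓
Check eq2: (-2)(5) + (2)(0) + (-3)(-4) = 2 = 2 ✓
Check eq3: (1)(5) + (-2)(0) + (-1)(-4) = 9 = 9 ✓

x = 5, y = 0, z = -4


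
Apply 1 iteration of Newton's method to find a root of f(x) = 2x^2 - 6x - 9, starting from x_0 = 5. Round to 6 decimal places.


Newton's method: x_(n+1) = x_n - f(x_n)/f'(x_n)
f(x) = 2x^2 - 6x - 9
f'(x) = 4x - 6

Iteration 1:
  f(5.000000) = 11.000000
  f'(5.000000) = 14.000000
  x_1 = 5.000000 - (11.000000)/(14.000000) = 4.214286

x_1 = 4.214286


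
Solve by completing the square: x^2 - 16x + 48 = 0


Start: x^2 - 16x + 48 = 0
Move constant: x^2 - 16x = -48
Half of -16 is -8, squared is 64
Add 64 to both sides: x^2 - 16x + 64 = 16
(x - 8)^2 = 16
x - 8 = ±4
x = 8 + 4 = 12 or x = 8 - 4 = 4

x = 4, x = 12


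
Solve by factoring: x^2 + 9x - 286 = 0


We need two numbers that multiply to -286 and add to 9.
Those numbers are 22 and -13 (since 22 * (-13) = -286 and 22 + (-13) = 9).
So x^2 + 9x - 286 = (x + 22)(x - 13) = 0
Setting each factor to zero: x = -22 or x = 13

x = -22, x = 13


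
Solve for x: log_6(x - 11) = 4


Convert to exponential form: x - 11 = 6^4 = 1296
x = 1296 + 11 = 1307
Check: log_6(1307 - 11) = log_6(1296) = log_6(1296) = 4 ✓

x = 1307


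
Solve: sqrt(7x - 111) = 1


Square both sides: 7x - 111 = 1^2 = 1
7x = 1 + 111 = 112
x = 16
Check: sqrt(7*16 - 111) = sqrt(1) = 1 ✓

x = 16


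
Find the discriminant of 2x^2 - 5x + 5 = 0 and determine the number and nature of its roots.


For ax^2 + bx + c = 0, discriminant D = b^2 - 4ac
Here a = 2, b = -5, c = 5
D = (-5)^2 - 4(2)(5) = 25 - 40 = -15

D = -15 < 0
The equation has no real roots (2 complex conjugate roots).

Discriminant = -15, no real roots (2 complex conjugate roots)


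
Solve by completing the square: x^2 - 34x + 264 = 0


Start: x^2 - 34x + 264 = 0
Move constant: x^2 - 34x = -264
Half of -34 is -17, squared is 289
Add 289 to both sides: x^2 - 34x + 289 = 25
(x - 17)^2 = 25
x - 17 = ±5
x = 17 + 5 = 22 or x = 17 - 5 = 12

x = 12, x = 22


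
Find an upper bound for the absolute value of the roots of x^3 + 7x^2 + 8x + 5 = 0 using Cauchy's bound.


Cauchy's bound: all roots r satisfy |r| <= 1 + max(|a_i/a_n|) for i = 0,...,n-1
where a_n is the leading coefficient.

Coefficients: [1, 7, 8, 5]
Leading coefficient a_n = 1
Ratios |a_i/a_n|: 7, 8, 5
Maximum ratio: 8
Cauchy's bound: |r| <= 1 + 8 = 9

Upper bound = 9


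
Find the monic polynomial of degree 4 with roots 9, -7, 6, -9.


A monic polynomial with roots 9, -7, 6, -9 is:
p(x) = (x - 9)(x + 7)(x - 6)(x + 9)
After multiplying by (x - 9): x - 9
After multiplying by (x + 7): x^2 - 2x - 63
After multiplying by (x - 6): x^3 - 8x^2 - 51x + 378
After multiplying by (x + 9): x^4 + x^3 - 123x^2 - 81x + 3402

x^4 + x^3 - 123x^2 - 81x + 3402


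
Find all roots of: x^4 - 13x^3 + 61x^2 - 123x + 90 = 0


Let p(x) = x^4 - 13x^3 + 61x^2 - 123x + 90. By the rational root theorem (leading coefficient 1), any rational root is an integer divisor of 90: try ±1, ±2, ... in turn.
Test x = 1: value = 16 ≠ 0.
Test x = -1: value = 288 ≠ 0.
Test x = 2: value = 0 ✓, so (x - 2) is a factor.
Synthetic division by (x - 2): bring down 1; 1(2) - 13 = -11; (-11)(2) + 61 = 39; 39(2) - 123 = -45; (-45)(2) + 90 = 0 → quotient x^3 - 11x^2 + 39x - 45, remainder 0.
Continue with the quotient x^3 - 11x^2 + 39x - 45 (candidates must divide 45).
Test x = 3: value = 0 ✓, so (x - 3) is a factor.
Synthetic division by (x - 3): bring down 1; 1(3) - 11 = -8; (-8)(3) + 39 = 15; 15(3) - 45 = 0 → quotient x^2 - 8x + 15, remainder 0.
Solve the quadratic x^2 - 8x + 15 = 0: discriminant = (-8)^2 - 4(1)(15) = 64 - 60 = 4.
sqrt(4) = 2, so x = (8 ± 2)/2: x = 5 or x = 3.
Collecting all roots found:

x = 2, x = 3 (multiplicity 2), x = 5


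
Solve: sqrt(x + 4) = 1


Square both sides: x + 4 = 1^2 = 1
x = 1 - 4 = -3
x = -3
Check: sqrt(1*(-3) + 4) = sqrt(1) = 1 ✓

x = -3


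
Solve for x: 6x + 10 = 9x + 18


Starting with: 6x + 10 = 9x + 18
Move all x terms to left: (6 - 9)x = 18 - 10
Simplify: -3x = 8
Divide both sides by -3: x = -8/3

x = -8/3


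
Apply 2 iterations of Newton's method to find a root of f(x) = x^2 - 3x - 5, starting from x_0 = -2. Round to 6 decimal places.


Newton's method: x_(n+1) = x_n - f(x_n)/f'(x_n)
f(x) = x^2 - 3x - 5
f'(x) = 2x - 3

Iteration 1:
  f(-2.000000) = 5.000000
  f'(-2.000000) = -7.000000
  x_1 = -2.000000 - (5.000000)/(-7.000000) = -1.285714

Iteration 2:
  f(-1.285714) = 0.510204
  f'(-1.285714) = -5.571429
  x_2 = -1.285714 - (0.510204)/(-5.571429) = -1.194139

x_2 = -1.194139


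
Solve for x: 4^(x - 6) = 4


Express both sides with the same base.
4 = 4^1
Since the bases match, equate exponents: x - 6 = 1
So x = 1 - (-6) = 7

x = 7


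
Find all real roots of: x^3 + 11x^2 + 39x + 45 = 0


Let p(x) = x^3 + 11x^2 + 39x + 45. By the rational root theorem (leading coefficient 1), any rational root is an integer divisor of 45: try ±1, ±2, ... in turn.
Test x = 1: value = 96 ≠ 0.
Test x = -1: value = 16 ≠ 0.
Test x = 3: value = 288 ≠ 0.
Test x = -3: value = 0 ✓, so (x + 3) is a factor.
Synthetic division by (x + 3): bring down 1; 1(-3) + 11 = 8; 8(-3) + 39 = 15; 15(-3) + 45 = 0 → quotient x^2 + 8x + 15, remainder 0.
Solve the quadratic x^2 + 8x + 15 = 0: discriminant = 8^2 - 4(1)(15) = 64 - 60 = 4.
sqrt(4) = 2, so x = (-8 ± 2)/2: x = -3 or x = -5.

x = -5, x = -3 (multiplicity 2)


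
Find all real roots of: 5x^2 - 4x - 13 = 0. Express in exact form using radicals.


Using the quadratic formula: x = (-b ± sqrt(b^2 - 4ac)) / (2a)
Here a = 5, b = -4, c = -13
Discriminant = b^2 - 4ac = (-4)^2 - 4(5)(-13) = 16 + 260 = 276
Since discriminant = 276 > 0, there are two real roots.
x = (4 ± 2*sqrt(69)) / 10
Simplifying: x = (2 ± sqrt(69)) / 5
Numerically: x ≈ 2.0613 or x ≈ -1.2613

x = (2 + sqrt(69)) / 5 or x = (2 - sqrt(69)) / 5


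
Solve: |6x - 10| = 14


An absolute value equation |expr| = 14 gives two cases:
Case 1: 6x - 10 = 14
  6x = 24, so x = 4
Case 2: 6x - 10 = -14
  6x = -4, so x = -2/3

x = -2/3, x = 4


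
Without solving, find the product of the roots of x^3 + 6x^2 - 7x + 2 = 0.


By Vieta's formulas for x^3 + bx^2 + cx + d = 0:
  r1 + r2 + r3 = -b/a = -6
  r1*r2 + r1*r3 + r2*r3 = c/a = -7
  r1*r2*r3 = -d/a = -2


Product = -2


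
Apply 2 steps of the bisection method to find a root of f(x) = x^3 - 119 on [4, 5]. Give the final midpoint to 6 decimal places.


f(x) = x^3 - 119
f(4) = -55 < 0
f(5) = 6 > 0

Step 1: midpoint = (4.000000 + 5.000000)/2 = 4.500000
  f(4.500000) = -27.875000
  f(mid) < 0, so root is in [4.500000, 5.000000]

Step 2: midpoint = (4.500000 + 5.000000)/2 = 4.750000
  f(4.750000) = -11.828125
  f(mid) < 0, so root is in [4.750000, 5.000000]

midpoint = 4.750000


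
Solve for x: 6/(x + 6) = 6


Multiply both sides by (x + 6): 6 = 6(x + 6)
Distribute: 6 = 6x + 36
6x = 6 - 36 = -30
x = -5

x = -5


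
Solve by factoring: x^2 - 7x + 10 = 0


We need two numbers that multiply to 10 and add to -7.
Those numbers are -2 and -5 (since (-2) * (-5) = 10 and (-2) + (-5) = -7).
So x^2 - 7x + 10 = (x - 2)(x - 5) = 0
Setting each factor to zero: x = 2 or x = 5

x = 2, x = 5


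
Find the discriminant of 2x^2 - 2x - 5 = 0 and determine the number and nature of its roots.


For ax^2 + bx + c = 0, discriminant D = b^2 - 4ac
Here a = 2, b = -2, c = -5
D = (-2)^2 - 4(2)(-5) = 4 + 40 = 44

D = 44 > 0 but not a perfect square
The equation has 2 distinct real irrational roots.

Discriminant = 44, 2 distinct real irrational roots


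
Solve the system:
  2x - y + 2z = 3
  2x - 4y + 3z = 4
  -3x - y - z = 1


Using Cramer's rule. Expand each determinant along the first row.
D  = 2*[(-4)*(-1) - 3*(-1)] - (-1)*[2*(-1) - 3*(-3)] + 2*[2*(-1) - (-4)*(-3)]
  = 2*(7) - (-1)*(7) + 2*(-14) = -7
Dx = 3*[(-4)*(-1) - 3*(-1)] - (-1)*[4*(-1) - 3*1] + 2*[4*(-1) - (-4)*1]
  = 3*(7) - (-1)*(-7) + 2*(0) = 14
Dy = 2*[4*(-1) - 3*1] - 3*[2*(-1) - 3*(-3)] + 2*[2*1 - 4*(-3)]
  = 2*(-7) - 3*(7) + 2*(14) = -7
Dz = 2*[(-4)*1 - 4*(-1)] - (-1)*[2*1 - 4*(-3)] + 3*[2*(-1) - (-4)*(-3)]
  = 2*(0) - (-1)*(14) + 3*(-14) = -28
x = Dx/D = 14/-7 = -2, y = Dy/D = -7/-7 = 1, z = Dz/D = -28/-7 = 4
Check eq1: (2)(-2) + (-1)(1) + (2)(4) = 3 = 3 ✓
Check eq2: (2)(-2) + (-4)(1) + (3)(4) = 4 = 4 ✓
Check eq3: (-3)(-2) + (-1)(1) + (-1)(4) = 1 = 1 ✓

x = -2, y = 1, z = 4


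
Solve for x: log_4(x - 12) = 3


Convert to exponential form: x - 12 = 4^3 = 64
x = 64 + 12 = 76
Check: log_4(76 - 12) = log_4(64) = log_4(64) = 3 ✓

x = 76


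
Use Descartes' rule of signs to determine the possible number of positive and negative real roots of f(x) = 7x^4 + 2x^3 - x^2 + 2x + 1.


Descartes' rule of signs:

For positive roots, count sign changes in f(x) = 7x^4 + 2x^3 - x^2 + 2x + 1:
Signs of coefficients: +, +, -, +, +
Number of sign changes: 2
Possible positive real roots: 2, 0

For negative roots, examine f(-x) = 7x^4 - 2x^3 - x^2 - 2x + 1:
Signs of coefficients: +, -, -, -, +
Number of sign changes: 2
Possible negative real roots: 2, 0

Positive roots: 2 or 0; Negative roots: 2 or 0


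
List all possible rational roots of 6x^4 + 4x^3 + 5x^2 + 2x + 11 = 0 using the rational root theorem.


Rational root theorem: possible roots are ±p/q where:
  p divides the constant term (11): p ∈ {1, 11}
  q divides the leading coefficient (6): q ∈ {1, 2, 3, 6}

All possible rational roots: -11, -11/2, -11/3, -11/6, -1, -1/2, -1/3, -1/6, 1/6, 1/3, 1/2, 1, 11/6, 11/3, 11/2, 11

-11, -11/2, -11/3, -11/6, -1, -1/2, -1/3, -1/6, 1/6, 1/3, 1/2, 1, 11/6, 11/3, 11/2, 11


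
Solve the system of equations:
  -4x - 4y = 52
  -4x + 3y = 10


Using Cramer's rule:
Determinant D = (-4)(3) - (-4)(-4) = -12 - 16 = -28
Dx = (52)(3) - (10)(-4) = 156 + 40 = 196
Dy = (-4)(10) - (-4)(52) = -40 + 208 = 168
x = Dx/D = 196/-28 = -7
y = Dy/D = 168/-28 = -6

x = -7, y = -6


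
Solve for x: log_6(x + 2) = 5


Convert to exponential form: x + 2 = 6^5 = 7776
x = 7776 - 2 = 7774
Check: log_6(7774 + 2) = log_6(7776) = log_6(7776) = 5 ✓

x = 7774


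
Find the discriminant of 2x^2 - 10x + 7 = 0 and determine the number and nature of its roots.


For ax^2 + bx + c = 0, discriminant D = b^2 - 4ac
Here a = 2, b = -10, c = 7
D = (-10)^2 - 4(2)(7) = 100 - 56 = 44

D = 44 > 0 but not a perfect square
The equation has 2 distinct real irrational roots.

Discriminant = 44, 2 distinct real irrational roots


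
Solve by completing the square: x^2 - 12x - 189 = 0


Start: x^2 - 12x - 189 = 0
Move constant: x^2 - 12x = 189
Half of -12 is -6, squared is 36
Add 36 to both sides: x^2 - 12x + 36 = 225
(x - 6)^2 = 225
x - 6 = ±15
x = 6 + 15 = 21 or x = 6 - 15 = -9

x = -9, x = 21


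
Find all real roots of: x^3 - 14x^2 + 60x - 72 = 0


Let p(x) = x^3 - 14x^2 + 60x - 72. By the rational root theorem (leading coefficient 1), any rational root is an integer divisor of 72: try ±1, ±2, ... in turn.
Test x = 1: value = -25 ≠ 0.
Test x = -1: value = -147 ≠ 0.
Test x = 2: value = 0 ✓, so (x - 2) is a factor.
Synthetic division by (x - 2): bring down 1; 1(2) - 14 = -12; (-12)(2) + 60 = 36; 36(2) - 72 = 0 → quotient x^2 - 12x + 36, remainder 0.
Solve the quadratic x^2 - 12x + 36 = 0: discriminant = (-12)^2 - 4(1)(36) = 144 - 144 = 0.
Discriminant = 0, so a double root: x = 12/2 = 6.

x = 2, x = 6 (multiplicity 2)


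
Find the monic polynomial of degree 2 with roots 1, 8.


A monic polynomial with roots 1, 8 is:
p(x) = (x - 1)(x - 8)
After multiplying by (x - 1): x - 1
After multiplying by (x - 8): x^2 - 9x + 8

x^2 - 9x + 8


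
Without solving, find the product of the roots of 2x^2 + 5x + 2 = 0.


By Vieta's formulas for ax^2 + bx + c = 0:
  Sum of roots = -b/a
  Product of roots = c/a

Here a = 2, b = 5, c = 2
Sum = -(5)/2 = -5/2
Product = 2/2 = 1

Product = 1


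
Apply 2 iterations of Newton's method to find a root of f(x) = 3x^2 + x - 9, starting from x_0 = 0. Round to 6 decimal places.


Newton's method: x_(n+1) = x_n - f(x_n)/f'(x_n)
f(x) = 3x^2 + x - 9
f'(x) = 6x + 1

Iteration 1:
  f(0.000000) = -9.000000
  f'(0.000000) = 1.000000
  x_1 = 0.000000 - (-9.000000)/(1.000000) = 9.000000

Iteration 2:
  f(9.000000) = 243.000000
  f'(9.000000) = 55.000000
  x_2 = 9.000000 - (243.000000)/(55.000000) = 4.581818

x_2 = 4.581818


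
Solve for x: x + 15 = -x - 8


Starting with: x + 15 = -x - 8
Move all x terms to left: (1 + 1)x = -8 - 15
Simplify: 2x = -23
Divide both sides by 2: x = -23/2

x = -23/2


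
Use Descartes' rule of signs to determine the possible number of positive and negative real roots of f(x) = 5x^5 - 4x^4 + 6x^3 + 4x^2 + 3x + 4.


Descartes' rule of signs:

For positive roots, count sign changes in f(x) = 5x^5 - 4x^4 + 6x^3 + 4x^2 + 3x + 4:
Signs of coefficients: +, -, +, +, +, +
Number of sign changes: 2
Possible positive real roots: 2, 0

For negative roots, examine f(-x) = -5x^5 - 4x^4 - 6x^3 + 4x^2 - 3x + 4:
Signs of coefficients: -, -, -, +, -, +
Number of sign changes: 3
Possible negative real roots: 3, 1

Positive roots: 2 or 0; Negative roots: 3 or 1


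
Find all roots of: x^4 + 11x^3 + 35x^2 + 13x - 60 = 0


Let p(x) = x^4 + 11x^3 + 35x^2 + 13x - 60. By the rational root theorem (leading coefficient 1), any rational root is an integer divisor of 60: try ±1, ±2, ... in turn.
Test x = 1: value = 0 ✓, so (x - 1) is a factor.
Synthetic division by (x - 1): bring down 1; 1(1) + 11 = 12; 12(1) + 35 = 47; 47(1) + 13 = 60; 60(1) - 60 = 0 → quotient x^3 + 12x^2 + 47x + 60, remainder 0.
Continue with the quotient x^3 + 12x^2 + 47x + 60 (candidates must divide 60; re-test x = 1 first in case it repeats).
Test x = 1: value = 120 ≠ 0.
Test x = -1: value = 24 ≠ 0.
Test x = 2: value = 210 ≠ 0.
Test x = -2: value = 6 ≠ 0.
Test x = 3: value = 336 ≠ 0.
Test x = -3: value = 0 ✓, so (x + 3) is a factor.
Synthetic division by (x + 3): bring down 1; 1(-3) + 12 = 9; 9(-3) + 47 = 20; 20(-3) + 60 = 0 → quotient x^2 + 9x + 20, remainder 0.
Solve the quadratic x^2 + 9x + 20 = 0: discriminant = 9^2 - 4(1)(20) = 81 - 80 = 1.
sqrt(1) = 1, so x = (-9 ± 1)/2: x = -4 or x = -5.
Collecting all roots found:

x = -5, x = -4, x = -3, x = 1


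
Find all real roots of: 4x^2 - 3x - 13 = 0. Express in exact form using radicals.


Using the quadratic formula: x = (-b ± sqrt(b^2 - 4ac)) / (2a)
Here a = 4, b = -3, c = -13
Discriminant = b^2 - 4ac = (-3)^2 - 4(4)(-13) = 9 + 208 = 217
Since discriminant = 217 > 0, there are two real roots.
x = (3 ± sqrt(217)) / 8
Numerically: x ≈ 2.2164 or x ≈ -1.4664

x = (3 + sqrt(217)) / 8 or x = (3 - sqrt(217)) / 8


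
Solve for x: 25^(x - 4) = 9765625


Express both sides with the same base.
9765625 = 25^5
Since the bases match, equate exponents: x - 4 = 5
So x = 5 - (-4) = 9

x = 9


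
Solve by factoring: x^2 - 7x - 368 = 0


We need two numbers that multiply to -368 and add to -7.
Those numbers are -23 and 16 (since (-23) * 16 = -368 and (-23) + 16 = -7).
So x^2 - 7x - 368 = (x - 23)(x + 16) = 0
Setting each factor to zero: x = 23 or x = -16

x = -16, x = 23


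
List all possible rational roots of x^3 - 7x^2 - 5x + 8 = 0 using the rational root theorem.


Rational root theorem: possible roots are ±p/q where:
  p divides the constant term (8): p ∈ {1, 2, 4, 8}
  q divides the leading coefficient (1): q ∈ {1}

All possible rational roots: -8, -4, -2, -1, 1, 2, 4, 8

-8, -4, -2, -1, 1, 2, 4, 8


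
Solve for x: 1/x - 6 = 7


Subtract -6 from both sides: 1/x = 13
Multiply both sides by x: 1 = 13 * x
Divide by 13: x = 1/13

x = 1/13


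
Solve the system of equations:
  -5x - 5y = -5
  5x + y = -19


Using Cramer's rule:
Determinant D = (-5)(1) - (5)(-5) = -5 + 25 = 20
Dx = (-5)(1) - (-19)(-5) = -5 - 95 = -100
Dy = (-5)(-19) - (5)(-5) = 95 + 25 = 120
x = Dx/D = -100/20 = -5
y = Dy/D = 120/20 = 6

x = -5, y = 6


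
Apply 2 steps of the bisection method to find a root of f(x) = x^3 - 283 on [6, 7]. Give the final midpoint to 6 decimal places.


f(x) = x^3 - 283
f(6) = -67 < 0
f(7) = 60 > 0

Step 1: midpoint = (6.000000 + 7.000000)/2 = 6.500000
  f(6.500000) = -8.375000
  f(mid) < 0, so root is in [6.500000, 7.000000]

Step 2: midpoint = (6.500000 + 7.000000)/2 = 6.750000
  f(6.750000) = 24.546875
  f(mid) > 0, so root is in [6.500000, 6.750000]

midpoint = 6.750000


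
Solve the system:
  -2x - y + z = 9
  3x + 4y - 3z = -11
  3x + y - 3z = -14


Using Cramer's rule. Expand each determinant along the first row.
D  = (-2)*[4*(-3) - (-3)*1] - (-1)*[3*(-3) - (-3)*3] + 1*[3*1 - 4*3]
  = (-2)*(-9) - (-1)*(0) + 1*(-9) = 9
Dx = 9*[4*(-3) - (-3)*1] - (-1)*[(-11)*(-3) - (-3)*(-14)] + 1*[(-11)*1 - 4*(-14)]
  = 9*(-9) - (-1)*(-9) + 1*(45) = -45
Dy = (-2)*[(-11)*(-3) - (-3)*(-14)] - 9*[3*(-3) - (-3)*3] + 1*[3*(-14) - (-11)*3]
  = (-2)*(-9) - 9*(0) + 1*(-9) = 9
Dz = (-2)*[4*(-14) - (-11)*1] - (-1)*[3*(-14) - (-11)*3] + 9*[3*1 - 4*3]
  = (-2)*(-45) - (-1)*(-9) + 9*(-9) = 0
x = Dx/D = -45/9 = -5, y = Dy/D = 9/9 = 1, z = Dz/D = 0/9 = 0
Check eq1: (-2)(-5) + (-1)(1) + (1)(0) = 9 = 9 ✓
Check eq2: (3)(-5) + (4)(1) + (-3)(0) = -11 = -11 ✓
Check eq3: (3)(-5) + (1)(1) + (-3)(0) = -14 = -14 ✓

x = -5, y = 1, z = 0


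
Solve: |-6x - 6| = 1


An absolute value equation |expr| = 1 gives two cases:
Case 1: -6x - 6 = 1
  -6x = 7, so x = -7/6
Case 2: -6x - 6 = -1
  -6x = 5, so x = -5/6

x = -7/6, x = -5/6


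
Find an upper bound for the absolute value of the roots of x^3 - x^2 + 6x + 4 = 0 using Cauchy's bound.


Cauchy's bound: all roots r satisfy |r| <= 1 + max(|a_i/a_n|) for i = 0,...,n-1
where a_n is the leading coefficient.

Coefficients: [1, -1, 6, 4]
Leading coefficient a_n = 1
Ratios |a_i/a_n|: 1, 6, 4
Maximum ratio: 6
Cauchy's bound: |r| <= 1 + 6 = 7

Upper bound = 7


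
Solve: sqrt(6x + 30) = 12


Square both sides: 6x + 30 = 12^2 = 144
6x = 144 - 30 = 114
x = 19
Check: sqrt(6*19 + 30) = sqrt(144) = 12 ✓

x = 19


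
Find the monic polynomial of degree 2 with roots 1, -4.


A monic polynomial with roots 1, -4 is:
p(x) = (x - 1)(x + 4)
After multiplying by (x - 1): x - 1
After multiplying by (x + 4): x^2 + 3x - 4

x^2 + 3x - 4


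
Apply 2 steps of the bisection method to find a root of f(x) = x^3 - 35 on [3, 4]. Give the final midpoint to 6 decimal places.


f(x) = x^3 - 35
f(3) = -8 < 0
f(4) = 29 > 0

Step 1: midpoint = (3.000000 + 4.000000)/2 = 3.500000
  f(3.500000) = 7.875000
  f(mid) > 0, so root is in [3.000000, 3.500000]

Step 2: midpoint = (3.000000 + 3.500000)/2 = 3.250000
  f(3.250000) = -0.671875
  f(mid) < 0, so root is in [3.250000, 3.500000]

midpoint = 3.250000


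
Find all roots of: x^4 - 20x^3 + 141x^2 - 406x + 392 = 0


Let p(x) = x^4 - 20x^3 + 141x^2 - 406x + 392. By the rational root theorem (leading coefficient 1), any rational root is an integer divisor of 392: try ±1, ±2, ... in turn.
Test x = 1: value = 108 ≠ 0.
Test x = -1: value = 960 ≠ 0.
Test x = 2: value = 0 ✓, so (x - 2) is a factor.
Synthetic division by (x - 2): bring down 1; 1(2) - 20 = -18; (-18)(2) + 141 = 105; 105(2) - 406 = -196; (-196)(2) + 392 = 0 → quotient x^3 - 18x^2 + 105x - 196, remainder 0.
Continue with the quotient x^3 - 18x^2 + 105x - 196 (candidates must divide 196; re-test x = 2 first in case it repeats).
Test x = 2: value = -50 ≠ 0.
Test x = -2: value = -486 ≠ 0.
Test x = 4: value = 0 ✓, so (x - 4) is a factor.
Synthetic division by (x - 4): bring down 1; 1(4) - 18 = -14; (-14)(4) + 105 = 49; 49(4) - 196 = 0 → quotient x^2 - 14x + 49, remainder 0.
Solve the quadratic x^2 - 14x + 49 = 0: discriminant = (-14)^2 - 4(1)(49) = 196 - 196 = 0.
Discriminant = 0, so a double root: x = 14/2 = 7.
Collecting all roots found:

x = 2, x = 4, x = 7 (multiplicity 2)


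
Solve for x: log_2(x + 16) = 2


Convert to exponential form: x + 16 = 2^2 = 4
x = 4 - 16 = -12
Check: log_2(-12 + 16) = log_2(4) = log_2(4) = 2 ✓

x = -12


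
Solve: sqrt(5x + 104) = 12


Square both sides: 5x + 104 = 12^2 = 144
5x = 144 - 104 = 40
x = 8
Check: sqrt(5*8 + 104) = sqrt(144) = 12 ✓

x = 8


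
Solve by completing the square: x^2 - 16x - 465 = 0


Start: x^2 - 16x - 465 = 0
Move constant: x^2 - 16x = 465
Half of -16 is -8, squared is 64
Add 64 to both sides: x^2 - 16x + 64 = 529
(x - 8)^2 = 529
x - 8 = ±23
x = 8 + 23 = 31 or x = 8 - 23 = -15

x = -15, x = 31


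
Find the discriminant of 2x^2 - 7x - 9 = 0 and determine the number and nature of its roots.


For ax^2 + bx + c = 0, discriminant D = b^2 - 4ac
Here a = 2, b = -7, c = -9
D = (-7)^2 - 4(2)(-9) = 49 + 72 = 121

D = 121 > 0 and is a perfect square (sqrt = 11)
The equation has 2 distinct real rational roots.

Discriminant = 121, 2 distinct real rational roots


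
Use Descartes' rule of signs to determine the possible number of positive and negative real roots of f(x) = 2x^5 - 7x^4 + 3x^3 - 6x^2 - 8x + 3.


Descartes' rule of signs:

For positive roots, count sign changes in f(x) = 2x^5 - 7x^4 + 3x^3 - 6x^2 - 8x + 3:
Signs of coefficients: +, -, +, -, -, +
Number of sign changes: 4
Possible positive real roots: 4, 2, 0

For negative roots, examine f(-x) = -2x^5 - 7x^4 - 3x^3 - 6x^2 + 8x + 3:
Signs of coefficients: -, -, -, -, +, +
Number of sign changes: 1
Possible negative real roots: 1

Positive roots: 4 or 2 or 0; Negative roots: 1


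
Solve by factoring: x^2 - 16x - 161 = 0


We need two numbers that multiply to -161 and add to -16.
Those numbers are 7 and -23 (since 7 * (-23) = -161 and 7 + (-23) = -16).
So x^2 - 16x - 161 = (x + 7)(x - 23) = 0
Setting each factor to zero: x = -7 or x = 23

x = -7, x = 23


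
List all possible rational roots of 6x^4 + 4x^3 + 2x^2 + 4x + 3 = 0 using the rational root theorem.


Rational root theorem: possible roots are ±p/q where:
  p divides the constant term (3): p ∈ {1, 3}
  q divides the leading coefficient (6): q ∈ {1, 2, 3, 6}

All possible rational roots: -3, -3/2, -1, -1/2, -1/3, -1/6, 1/6, 1/3, 1/2, 1, 3/2, 3

-3, -3/2, -1, -1/2, -1/3, -1/6, 1/6, 1/3, 1/2, 1, 3/2, 3


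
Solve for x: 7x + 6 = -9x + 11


Starting with: 7x + 6 = -9x + 11
Move all x terms to left: (7 + 9)x = 11 - 6
Simplify: 16x = 5
Divide both sides by 16: x = 5/16

x = 5/16


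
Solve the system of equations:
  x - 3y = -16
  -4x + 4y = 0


Using Cramer's rule:
Determinant D = (1)(4) - (-4)(-3) = 4 - 12 = -8
Dx = (-16)(4) - (0)(-3) = -64 - 0 = -64
Dy = (1)(0) - (-4)(-16) = 0 - 64 = -64
x = Dx/D = -64/-8 = 8
y = Dy/D = -64/-8 = 8

x = 8, y = 8


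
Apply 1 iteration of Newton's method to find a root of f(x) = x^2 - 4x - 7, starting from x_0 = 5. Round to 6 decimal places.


Newton's method: x_(n+1) = x_n - f(x_n)/f'(x_n)
f(x) = x^2 - 4x - 7
f'(x) = 2x - 4

Iteration 1:
  f(5.000000) = -2.000000
  f'(5.000000) = 6.000000
  x_1 = 5.000000 - (-2.000000)/(6.000000) = 5.333333

x_1 = 5.333333


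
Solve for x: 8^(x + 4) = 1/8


Express both sides with the same base.
1/8 = 8^(-1)
Since the bases match, equate exponents: x + 4 = -1
So x = -1 - (4) = -5

x = -5


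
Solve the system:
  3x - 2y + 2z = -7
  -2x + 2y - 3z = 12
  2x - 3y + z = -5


Using Cramer's rule. Expand each determinant along the first row.
D  = 3*[2*1 - (-3)*(-3)] - (-2)*[(-2)*1 - (-3)*2] + 2*[(-2)*(-3) - 2*2]
  = 3*(-7) - (-2)*(4) + 2*(2) = -9
Dx = (-7)*[2*1 - (-3)*(-3)] - (-2)*[12*1 - (-3)*(-5)] + 2*[12*(-3) - 2*(-5)]
  = (-7)*(-7) - (-2)*(-3) + 2*(-26) = -9
Dy = 3*[12*1 - (-3)*(-5)] - (-7)*[(-2)*1 - (-3)*2] + 2*[(-2)*(-5) - 12*2]
  = 3*(-3) - (-7)*(4) + 2*(-14) = -9
Dz = 3*[2*(-5) - 12*(-3)] - (-2)*[(-2)*(-5) - 12*2] + (-7)*[(-2)*(-3) - 2*2]
  = 3*(26) - (-2)*(-14) + (-7)*(2) = 36
x = Dx/D = -9/-9 = 1, y = Dy/D = -9/-9 = 1, z = Dz/D = 36/-9 = -4
Check eq1: (3)(1) + (-2)(1) + (2)(-4) = -7 = -7 ✓
Check eq2: (-2)(1) + (2)(1) + (-3)(-4) = 12 = 12 ✓
Check eq3: (2)(1) + (-3)(1) + (1)(-4) = -5 = -5 ✓

x = 1, y = 1, z = -4


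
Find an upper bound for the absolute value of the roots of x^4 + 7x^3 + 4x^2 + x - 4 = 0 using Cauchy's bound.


Cauchy's bound: all roots r satisfy |r| <= 1 + max(|a_i/a_n|) for i = 0,...,n-1
where a_n is the leading coefficient.

Coefficients: [1, 7, 4, 1, -4]
Leading coefficient a_n = 1
Ratios |a_i/a_n|: 7, 4, 1, 4
Maximum ratio: 7
Cauchy's bound: |r| <= 1 + 7 = 8

Upper bound = 8


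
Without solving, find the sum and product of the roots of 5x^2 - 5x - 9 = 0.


By Vieta's formulas for ax^2 + bx + c = 0:
  Sum of roots = -b/a
  Product of roots = c/a

Here a = 5, b = -5, c = -9
Sum = -(-5)/5 = 1
Product = -9/5 = -9/5

Sum = 1, Product = -9/5


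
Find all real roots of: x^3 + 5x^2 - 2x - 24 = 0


Let p(x) = x^3 + 5x^2 - 2x - 24. By the rational root theorem (leading coefficient 1), any rational root is an integer divisor of 24: try ±1, ±2, ... in turn.
Test x = 1: value = -20 ≠ 0.
Test x = -1: value = -18 ≠ 0.
Test x = 2: value = 0 ✓, so (x - 2) is a factor.
Synthetic division by (x - 2): bring down 1; 1(2) + 5 = 7; 7(2) - 2 = 12; 12(2) - 24 = 0 → quotient x^2 + 7x + 12, remainder 0.
Solve the quadratic x^2 + 7x + 12 = 0: discriminant = 7^2 - 4(1)(12) = 49 - 48 = 1.
sqrt(1) = 1, so x = (-7 ± 1)/2: x = -3 or x = -4.

x = -4, x = -3, x = 2


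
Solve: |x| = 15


An absolute value equation |expr| = 15 gives two cases:
Case 1: x = 15
  x = 15, so x = 15
Case 2: x = -15
  x = -15, so x = -15

x = -15, x = 15


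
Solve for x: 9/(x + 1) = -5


Multiply both sides by (x + 1): 9 = -5(x + 1)
Distribute: 9 = -5x - 5
-5x = 9 + 5 = 14
x = -14/5

x = -14/5


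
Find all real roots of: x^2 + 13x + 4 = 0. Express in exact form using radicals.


Using the quadratic formula: x = (-b ± sqrt(b^2 - 4ac)) / (2a)
Here a = 1, b = 13, c = 4
Discriminant = b^2 - 4ac = 13^2 - 4(1)(4) = 169 - 16 = 153
Since discriminant = 153 > 0, there are two real roots.
x = (-13 ± 3*sqrt(17)) / 2
Numerically: x ≈ -0.3153 or x ≈ -12.6847

x = (-13 + 3*sqrt(17)) / 2 or x = (-13 - 3*sqrt(17)) / 2


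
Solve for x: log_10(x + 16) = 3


Convert to exponential form: x + 16 = 10^3 = 1000
x = 1000 - 16 = 984
Check: log_10(984 + 16) = log_10(1000) = log_10(1000) = 3 ✓

x = 984


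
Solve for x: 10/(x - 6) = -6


Multiply both sides by (x - 6): 10 = -6(x - 6)
Distribute: 10 = -6x + 36
-6x = 10 - 36 = -26
x = 13/3

x = 13/3


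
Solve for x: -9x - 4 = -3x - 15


Starting with: -9x - 4 = -3x - 15
Move all x terms to left: (-9 + 3)x = -15 + 4
Simplify: -6x = -11
Divide both sides by -6: x = 11/6

x = 11/6


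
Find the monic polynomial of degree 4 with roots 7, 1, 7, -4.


A monic polynomial with roots 7, 1, 7, -4 is:
p(x) = (x - 7)(x - 1)(x - 7)(x + 4)
After multiplying by (x - 7): x - 7
After multiplying by (x - 1): x^2 - 8x + 7
After multiplying by (x - 7): x^3 - 15x^2 + 63x - 49
After multiplying by (x + 4): x^4 - 11x^3 + 3x^2 + 203x - 196

x^4 - 11x^3 + 3x^2 + 203x - 196


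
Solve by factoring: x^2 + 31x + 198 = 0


We need two numbers that multiply to 198 and add to 31.
Those numbers are 22 and 9 (since 22 * 9 = 198 and 22 + 9 = 31).
So x^2 + 31x + 198 = (x + 22)(x + 9) = 0
Setting each factor to zero: x = -22 or x = -9

x = -22, x = -9


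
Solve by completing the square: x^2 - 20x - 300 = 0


Start: x^2 - 20x - 300 = 0
Move constant: x^2 - 20x = 300
Half of -20 is -10, squared is 100
Add 100 to both sides: x^2 - 20x + 100 = 400
(x - 10)^2 = 400
x - 10 = ±20
x = 10 + 20 = 30 or x = 10 - 20 = -10

x = -10, x = 30


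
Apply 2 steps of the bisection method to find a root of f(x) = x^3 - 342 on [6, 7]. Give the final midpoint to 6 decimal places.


f(x) = x^3 - 342
f(6) = -126 < 0
f(7) = 1 > 0

Step 1: midpoint = (6.000000 + 7.000000)/2 = 6.500000
  f(6.500000) = -67.375000
  f(mid) < 0, so root is in [6.500000, 7.000000]

Step 2: midpoint = (6.500000 + 7.000000)/2 = 6.750000
  f(6.750000) = -34.453125
  f(mid) < 0, so root is in [6.750000, 7.000000]

midpoint = 6.750000


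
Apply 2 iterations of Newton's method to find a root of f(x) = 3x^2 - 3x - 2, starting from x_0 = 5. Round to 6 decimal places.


Newton's method: x_(n+1) = x_n - f(x_n)/f'(x_n)
f(x) = 3x^2 - 3x - 2
f'(x) = 6x - 3

Iteration 1:
  f(5.000000) = 58.000000
  f'(5.000000) = 27.000000
  x_1 = 5.000000 - (58.000000)/(27.000000) = 2.851852

Iteration 2:
  f(2.851852) = 13.843621
  f'(2.851852) = 14.111111
  x_2 = 2.851852 - (13.843621)/(14.111111) = 1.870808

x_2 = 1.870808


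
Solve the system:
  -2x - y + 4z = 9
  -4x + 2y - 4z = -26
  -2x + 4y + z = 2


Using Cramer's rule. Expand each determinant along the first row.
D  = (-2)*[2*1 - (-4)*4] - (-1)*[(-4)*1 - (-4)*(-2)] + 4*[(-4)*4 - 2*(-2)]
  = (-2)*(18) - (-1)*(-12) + 4*(-12) = -96
Dx = 9*[2*1 - (-4)*4] - (-1)*[(-26)*1 - (-4)*2] + 4*[(-26)*4 - 2*2]
  = 9*(18) - (-1)*(-18) + 4*(-108) = -288
Dy = (-2)*[(-26)*1 - (-4)*2] - 9*[(-4)*1 - (-4)*(-2)] + 4*[(-4)*2 - (-26)*(-2)]
  = (-2)*(-18) - 9*(-12) + 4*(-60) = -96
Dz = (-2)*[2*2 - (-26)*4] - (-1)*[(-4)*2 - (-26)*(-2)] + 9*[(-4)*4 - 2*(-2)]
  = (-2)*(108) - (-1)*(-60) + 9*(-12) = -384
x = Dx/D = -288/-96 = 3, y = Dy/D = -96/-96 = 1, z = Dz/D = -384/-96 = 4
Check eq1: (-2)(3) + (-1)(1) + (4)(4) = 9 = 9 ✓
Check eq2: (-4)(3) + (2)(1) + (-4)(4) = -26 = -26 ✓
Check eq3: (-2)(3) + (4)(1) + (1)(4) = 2 = 2 ✓

x = 3, y = 1, z = 4


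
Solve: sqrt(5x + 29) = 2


Square both sides: 5x + 29 = 2^2 = 4
5x = 4 - 29 = -25
x = -5
Check: sqrt(5*(-5) + 29) = sqrt(4) = 2 ✓

x = -5


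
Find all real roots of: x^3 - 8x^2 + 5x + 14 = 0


Let p(x) = x^3 - 8x^2 + 5x + 14. By the rational root theorem (leading coefficient 1), any rational root is an integer divisor of 14: try ±1, ±2, ... in turn.
Test x = 1: value = 12 ≠ 0.
Test x = -1: value = 0 ✓, so (x + 1) is a factor.
Synthetic division by (x + 1): bring down 1; 1(-1) - 8 = -9; (-9)(-1) + 5 = 14; 14(-1) + 14 = 0 → quotient x^2 - 9x + 14, remainder 0.
Solve the quadratic x^2 - 9x + 14 = 0: discriminant = (-9)^2 - 4(1)(14) = 81 - 56 = 25.
sqrt(25) = 5, so x = (9 ± 5)/2: x = 7 or x = 2.

x = -1, x = 2, x = 7


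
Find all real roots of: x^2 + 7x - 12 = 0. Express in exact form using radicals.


Using the quadratic formula: x = (-b ± sqrt(b^2 - 4ac)) / (2a)
Here a = 1, b = 7, c = -12
Discriminant = b^2 - 4ac = 7^2 - 4(1)(-12) = 49 + 48 = 97
Since discriminant = 97 > 0, there are two real roots.
x = (-7 ± sqrt(97)) / 2
Numerically: x ≈ 1.4244 or x ≈ -8.4244

x = (-7 + sqrt(97)) / 2 or x = (-7 - sqrt(97)) / 2


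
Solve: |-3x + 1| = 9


An absolute value equation |expr| = 9 gives two cases:
Case 1: -3x + 1 = 9
  -3x = 8, so x = -8/3
Case 2: -3x + 1 = -9
  -3x = -10, so x = 10/3

x = -8/3, x = 10/3


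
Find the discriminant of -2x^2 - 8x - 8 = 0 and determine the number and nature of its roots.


For ax^2 + bx + c = 0, discriminant D = b^2 - 4ac
Here a = -2, b = -8, c = -8
D = (-8)^2 - 4(-2)(-8) = 64 - 64 = 0

D = 0
The equation has exactly 1 real root (a repeated/double root).

Discriminant = 0, 1 repeated real root


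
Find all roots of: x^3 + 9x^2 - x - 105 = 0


Let p(x) = x^3 + 9x^2 - x - 105. By the rational root theorem (leading coefficient 1), any rational root is an integer divisor of 105: try ±1, ±2, ... in turn.
Test x = 1: value = -96 ≠ 0.
Test x = -1: value = -96 ≠ 0.
Test x = 3: value = 0 ✓, so (x - 3) is a factor.
Synthetic division by (x - 3): bring down 1; 1(3) + 9 = 12; 12(3) - 1 = 35; 35(3) - 105 = 0 → quotient x^2 + 12x + 35, remainder 0.
Solve the quadratic x^2 + 12x + 35 = 0: discriminant = 12^2 - 4(1)(35) = 144 - 140 = 4.
sqrt(4) = 2, so x = (-12 ± 2)/2: x = -5 or x = -7.
Collecting all roots found:

x = -7, x = -5, x = 3


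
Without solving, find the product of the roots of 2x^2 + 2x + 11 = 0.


By Vieta's formulas for ax^2 + bx + c = 0:
  Sum of roots = -b/a
  Product of roots = c/a

Here a = 2, b = 2, c = 11
Sum = -(2)/2 = -1
Product = 11/2 = 11/2

Product = 11/2


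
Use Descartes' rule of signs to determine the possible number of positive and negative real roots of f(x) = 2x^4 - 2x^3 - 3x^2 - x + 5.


Descartes' rule of signs:

For positive roots, count sign changes in f(x) = 2x^4 - 2x^3 - 3x^2 - x + 5:
Signs of coefficients: +, -, -, -, +
Number of sign changes: 2
Possible positive real roots: 2, 0

For negative roots, examine f(-x) = 2x^4 + 2x^3 - 3x^2 + x + 5:
Signs of coefficients: +, +, -, +, +
Number of sign changes: 2
Possible negative real roots: 2, 0

Positive roots: 2 or 0; Negative roots: 2 or 0


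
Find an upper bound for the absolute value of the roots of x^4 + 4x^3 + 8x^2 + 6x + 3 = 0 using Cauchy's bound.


Cauchy's bound: all roots r satisfy |r| <= 1 + max(|a_i/a_n|) for i = 0,...,n-1
where a_n is the leading coefficient.

Coefficients: [1, 4, 8, 6, 3]
Leading coefficient a_n = 1
Ratios |a_i/a_n|: 4, 8, 6, 3
Maximum ratio: 8
Cauchy's bound: |r| <= 1 + 8 = 9

Upper bound = 9
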